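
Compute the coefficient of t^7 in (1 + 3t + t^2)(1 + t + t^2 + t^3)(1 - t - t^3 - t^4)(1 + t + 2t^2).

-44

(1 + 3t + t^2) has coefficients 1,3,1 for degrees 0…2.
(1 + t + t^2 + t^3) has coefficients 1,1,1,1,0,0,0,0 for degrees 0…7.
Multiplying by (1 - t - t^3 - t^4) gives running coefficients 1,0,0,-1,-3,-2,-2,-1 for degrees 0…7.
Finally multiplying by (1 + t + 2t^2), the product of all factors after the first has coefficients 1,1,2,-1,-4,-7,-10,-7 for degrees 0…7.
[t^7] = 1·(-7) + 3·(-10) + 1·(-7) = -44.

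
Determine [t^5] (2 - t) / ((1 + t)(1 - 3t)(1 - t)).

455

The denominator gives the recurrence a_n = 3a_(n−1) + a_(n−2) − 3a_(n−3) for n ≥ 3; the numerator fixes a_0 = 2, a_1 = 5, a_2 = 17.
Iterating: 2, 5, 17, 50, 152, 455, so a_5 = 455.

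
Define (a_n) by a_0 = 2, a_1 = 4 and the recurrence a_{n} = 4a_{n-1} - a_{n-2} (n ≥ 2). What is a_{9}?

140452

The ordinary generating function has denominator 1 - 4y + y^2.
Iterating the recurrence: a_0,…,a_{9} = 2, 4, 14, 52, 194, 724, 2702, 10084, 37634, 140452.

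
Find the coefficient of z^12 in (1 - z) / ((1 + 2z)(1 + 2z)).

The denominator gives the recurrence a_n = −4a_(n−1) − 4a_(n−2) for n ≥ 2; the numerator fixes a_0 = 1, a_1 = -5.
Iterating: 1, -5, 16, -44, 112, -272, 640, -1472, 3328, -7424, 16384, -35840, 77824, so a_12 = 77824.

77824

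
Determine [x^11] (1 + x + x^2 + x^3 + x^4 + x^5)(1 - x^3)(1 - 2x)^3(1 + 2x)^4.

(1 + x + x^2 + x^3 + x^4 + x^5) has coefficients 1,1,1,1,1,1 for degrees 0…5.
(1 - x^3) has coefficients 1,0,0,-1,0,0,0,0,0,0,0,0 for degrees 0…11.
Multiplying by (1 - 2x)^3 gives running coefficients 1,-6,12,-9,6,-12,8,0,0,0,0,0 for degrees 0…11.
Finally multiplying by (1 + 2x)^4, the product of all factors after the first has coefficients 1,2,-12,-25,46,108,-40,-176,-96,64,128,0 for degrees 0…11.
[x^11] = 1·0 + 1·128 + 1·64 + 1·(-96) + 1·(-176) + 1·(-40) = -120.

-120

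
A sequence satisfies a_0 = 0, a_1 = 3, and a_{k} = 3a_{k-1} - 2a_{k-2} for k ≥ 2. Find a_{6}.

189

The ordinary generating function has denominator 1 - 3z + 2z^2.
Iterating the recurrence: a_0,…,a_{6} = 0, 3, 9, 21, 45, 93, 189.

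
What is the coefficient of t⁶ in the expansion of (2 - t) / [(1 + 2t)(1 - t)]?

107

Partial fractions give a closed form: a_n = (5/3)·(-2)^n + (1/3)·1^n.
At n = 6: a_6 = 107.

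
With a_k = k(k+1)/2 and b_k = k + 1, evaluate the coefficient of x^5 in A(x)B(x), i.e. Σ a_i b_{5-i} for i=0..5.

This is [x^5] in the product of the two ordinary generating functions.
Σ = 0·6 + 1·5 + 3·4 + 6·3 + 10·2 + 15·1 = 70.

70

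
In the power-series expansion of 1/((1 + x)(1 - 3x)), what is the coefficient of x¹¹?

The denominator gives the recurrence a_n = 2a_(n−1) + 3a_(n−2) for n ≥ 2; the numerator fixes a_0 = 1, a_1 = 2.
Iterating: 1, 2, 7, 20, 61, 182, 547, 1640, 4921, 14762, 44287, 132860, so a_11 = 132860.

132860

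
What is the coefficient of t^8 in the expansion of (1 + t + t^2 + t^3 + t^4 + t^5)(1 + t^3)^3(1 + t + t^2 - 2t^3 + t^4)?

14

(1 + t + t^2 + t^3 + t^4 + t^5) has coefficients 1,1,1,1,1,1 for degrees 0…5.
(1 + t^3)^3 has coefficients 1,0,0,3,0,0,3,0,0 for degrees 0…8.
Finally multiplying by (1 + t + t^2 - 2t^3 + t^4), the product of all factors after the first has coefficients 1,1,1,1,4,3,-3,6,3 for degrees 0…8.
[t^8] = 1·3 + 1·6 + 1·(-3) + 1·3 + 1·4 + 1·1 = 14.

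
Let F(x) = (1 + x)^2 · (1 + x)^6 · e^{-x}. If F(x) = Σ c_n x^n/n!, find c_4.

The EGF product rule gives c_4 = Σ_{k_1+k_2+k_3=4} C(4; k_1,k_2,k_3) · ∏ g_i(k_i), where (1+x)^2 gives the falling factorial (2)_k; (1+x)^6 gives the falling factorial (6)_k; e^{-x} gives (-1)^k.
g_1(k) for k = 0…4: 1, 2, 2, 0, 0.
g_2(k) for k = 0…4: 1, 6, 30, 120, 360.
g_3(k) for k = 0…4: 1, -1, 1, -1, 1.
First combine the last two factors: h(k) = Σ_j C(k,j)·g_2(j)·g_3(k−j) for k = 0…4: 1, 5, 19, 47, 37.
c_4 = Σ_k C(4,k)·g_1(k)·h(4−k) = 1·1·37 + 4·2·47 + 6·2·19 = 37 + 376 + 228 = 641.

641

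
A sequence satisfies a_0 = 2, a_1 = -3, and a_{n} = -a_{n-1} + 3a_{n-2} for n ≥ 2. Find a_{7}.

-531

The ordinary generating function has denominator 1 + x - 3x^2.
Iterating the recurrence: a_0,…,a_{7} = 2, -3, 9, -18, 45, -99, 234, -531.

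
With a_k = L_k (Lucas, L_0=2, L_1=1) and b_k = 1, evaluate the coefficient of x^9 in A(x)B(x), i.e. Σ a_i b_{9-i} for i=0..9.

198

Write out a_i and b_{9-i} for i = 0,…,9 and sum the products.
Σ = 2·1 + 1·1 + 3·1 + 4·1 + 7·1 + 11·1 + 18·1 + 29·1 + 47·1 + 76·1 = 198.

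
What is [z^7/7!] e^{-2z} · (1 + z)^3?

The EGF product rule gives c_7 = Σ_{k_1+k_2=7} C(7; k_1,k_2) · ∏ g_i(k_i), where e^{-2z} gives (-2)^k; (1+z)^3 gives the falling factorial (3)_k.
g_1(k) for k = 0…7: 1, -2, 4, -8, 16, -32, 64, -128.
g_2(k) for k = 0…7: 1, 3, 6, 6, 0, 0, 0, 0.
c_7 = Σ_k C(7,k)·g_1(k)·g_2(7−k) = 35·16·6 + 21·(-32)·6 + 7·64·3 + 1·(-128)·1 = 3360 − 4032 + 1344 − 128 = 544.

544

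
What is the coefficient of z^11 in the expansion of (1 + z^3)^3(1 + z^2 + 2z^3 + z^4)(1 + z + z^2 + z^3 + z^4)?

(1 + z^3)^3 has coefficients 1,0,0,3,0,0,3,0,0,1 for degrees 0…9.
(1 + z^2 + 2z^3 + z^4) has coefficients 1,0,1,2,1,0,0,0,0,0,0,0 for degrees 0…11.
Finally multiplying by (1 + z + z^2 + z^3 + z^4), the product of all factors after the first has coefficients 1,1,2,4,5,4,4,3,1,0,0,0 for degrees 0…11.
[z^11] = 1·0 + 3·1 + 3·4 + 1·2 = 17.

17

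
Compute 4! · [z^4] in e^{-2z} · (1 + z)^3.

The EGF product rule gives c_4 = Σ_{k_1+k_2=4} C(4; k_1,k_2) · ∏ g_i(k_i), where e^{-2z} gives (-2)^k; (1+z)^3 gives the falling factorial (3)_k.
g_1(k) for k = 0…4: 1, -2, 4, -8, 16.
g_2(k) for k = 0…4: 1, 3, 6, 6, 0.
c_4 = Σ_k C(4,k)·g_1(k)·g_2(4−k) = 4·(-2)·6 + 6·4·6 + 4·(-8)·3 + 1·16·1 = −48 + 144 − 96 + 16 = 16.

16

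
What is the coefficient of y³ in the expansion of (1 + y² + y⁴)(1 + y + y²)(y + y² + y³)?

4

(1 + y² + y⁴) has coefficients 1,0,1,0 for degrees 0…3.
(1 + y + y²) has coefficients 1,1,1,0 for degrees 0…3.
Finally multiplying by (y + y² + y³), the product of all factors after the first has coefficients 0,1,2,3 for degrees 0…3.
[y³] = 1·3 + 1·1 = 4.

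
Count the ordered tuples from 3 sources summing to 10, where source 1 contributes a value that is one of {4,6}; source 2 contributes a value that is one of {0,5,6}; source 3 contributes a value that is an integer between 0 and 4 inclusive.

3

The generating function for the choices is (q⁴ + q⁶)·(1 + q⁵ + q⁶)·(1 + q + q² + q³ + q⁴); the count is [q¹⁰].
(q⁴ + q⁶) has coefficients 0,0,0,0,1,0,1 for degrees 0…6.
(1 + q⁵ + q⁶) has coefficients 1,0,0,0,0,1,1,0,0,0,0 for degrees 0…10.
Finally multiplying by (1 + q + q² + q³ + q⁴), the product of all factors after the first has coefficients 1,1,1,1,1,1,2,2,2,2,1 for degrees 0…10.
[q¹⁰] = 1·2 + 1·1 = 3.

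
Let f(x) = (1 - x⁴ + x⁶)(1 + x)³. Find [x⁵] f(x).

-3

(1 - x⁴ + x⁶) has coefficients 1,0,0,0,-1,0 for degrees 0…5.
(1 + x)³ has coefficients 1,3,3,1,0,0 for degrees 0…5.
[x⁵] = 1·0 − 1·3 = -3.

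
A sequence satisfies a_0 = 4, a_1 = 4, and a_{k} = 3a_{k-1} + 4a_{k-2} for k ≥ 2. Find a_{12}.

26843548

The ordinary generating function has denominator 1 - 3x - 4x^2.
Iterating the recurrence: a_0,…,a_{12} = 4, 4, 28, 100, 412, 1636, 6556, 26212, 104860, 419428, 1677724, 6710884, 26843548.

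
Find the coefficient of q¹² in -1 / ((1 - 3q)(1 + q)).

Partial fractions give a closed form: a_n = (-3/4)·3^n + (-1/4)·(-1)^n.
At n = 12: a_12 = -398581.

-398581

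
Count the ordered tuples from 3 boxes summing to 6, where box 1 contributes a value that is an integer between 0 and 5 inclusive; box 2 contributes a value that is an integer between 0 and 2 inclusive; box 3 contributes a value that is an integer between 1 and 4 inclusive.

12

The generating function for the choices is (1 + x + x² + x³ + x⁴ + x⁵)·(1 + x + x²)·(x + x² + x³ + x⁴); the count is [x⁶].
(1 + x + x² + x³ + x⁴ + x⁵) has coefficients 1,1,1,1,1,1 for degrees 0…5.
(1 + x + x²) has coefficients 1,1,1,0,0,0,0 for degrees 0…6.
Finally multiplying by (x + x² + x³ + x⁴), the product of all factors after the first has coefficients 0,1,2,3,3,2,1 for degrees 0…6.
[x⁶] = 1·1 + 1·2 + 1·3 + 1·3 + 1·2 + 1·1 = 12.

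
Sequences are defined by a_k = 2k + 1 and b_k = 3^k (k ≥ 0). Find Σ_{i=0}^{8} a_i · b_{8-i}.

19673

Write out a_i and b_{8-i} for i = 0,…,8 and sum the products.
Σ = 1·6561 + 3·2187 + 5·729 + 7·243 + 9·81 + 11·27 + 13·9 + 15·3 + 17·1 = 19673.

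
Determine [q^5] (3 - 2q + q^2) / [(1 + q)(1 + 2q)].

-266

The denominator gives the recurrence a_n = −3a_(n−1) − 2a_(n−2) for n ≥ 3; the numerator fixes a_0 = 3, a_1 = -11, a_2 = 28.
Iterating: 3, -11, 28, -62, 130, -266, so a_5 = -266.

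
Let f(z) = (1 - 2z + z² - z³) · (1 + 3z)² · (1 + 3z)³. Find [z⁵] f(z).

-387

(1 - 2z + z² - z³) has coefficients 1,-2,1,-1 for degrees 0…3.
(1 + 3z)² has coefficients 1,6,9,0,0,0 for degrees 0…5.
Finally multiplying by (1 + 3z)³, the product of all factors after the first has coefficients 1,15,90,270,405,243 for degrees 0…5.
[z⁵] = 1·243 − 2·405 + 1·270 − 1·90 = -387.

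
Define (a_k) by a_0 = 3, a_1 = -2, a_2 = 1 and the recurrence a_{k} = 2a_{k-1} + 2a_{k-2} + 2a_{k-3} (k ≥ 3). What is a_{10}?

The ordinary generating function has denominator 1 - 2z - 2z^2 - 2z^3.
Iterating the recurrence: a_0,…,a_{10} = 3, -2, 1, 4, 6, 22, 64, 184, 540, 1576, 4600.

4600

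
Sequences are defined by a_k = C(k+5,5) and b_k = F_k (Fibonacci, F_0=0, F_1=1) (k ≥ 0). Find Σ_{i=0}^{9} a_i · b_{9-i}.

5270

This is [x^9] in the product of the two ordinary generating functions.
Σ = 1·34 + 6·21 + 21·13 + 56·8 + 126·5 + 252·3 + 462·2 + 792·1 + 1287·1 + 2002·0 = 5270.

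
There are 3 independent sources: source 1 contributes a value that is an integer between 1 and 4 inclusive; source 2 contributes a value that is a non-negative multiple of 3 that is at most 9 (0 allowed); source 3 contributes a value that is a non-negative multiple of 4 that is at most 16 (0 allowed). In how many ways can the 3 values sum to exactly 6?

The generating function for the choices is (z + z^2 + z^3 + z^4)·(1 + z^3 + z^6 + z^9)·(1 + z^4 + z^8 + z^12 + z^16); the count is [z^6].
(z + z^2 + z^3 + z^4) has coefficients 0,1,1,1,1 for degrees 0…4.
(1 + z^3 + z^6 + z^9) has coefficients 1,0,0,1,0,0,1 for degrees 0…6.
Finally multiplying by (1 + z^4 + z^8 + z^12 + z^16), the product of all factors after the first has coefficients 1,0,0,1,1,0,1 for degrees 0…6.
[z^6] = 1·0 + 1·1 + 1·1 + 1·0 = 2.

2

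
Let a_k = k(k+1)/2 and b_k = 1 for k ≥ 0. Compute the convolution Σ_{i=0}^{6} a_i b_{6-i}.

56

Write out a_i and b_{6-i} for i = 0,…,6 and sum the products.
Σ = 0·1 + 1·1 + 3·1 + 6·1 + 10·1 + 15·1 + 21·1 = 56.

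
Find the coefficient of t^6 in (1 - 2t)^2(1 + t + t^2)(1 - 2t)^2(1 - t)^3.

104

(1 - 2t)^2 has coefficients 1,-4,4 for degrees 0…2.
(1 + t + t^2) has coefficients 1,1,1,0,0,0,0 for degrees 0…6.
Multiplying by (1 - 2t)^2 gives running coefficients 1,-3,1,0,4,0,0 for degrees 0…6.
Finally multiplying by (1 - t)^3, the product of all factors after the first has coefficients 1,-6,13,-13,10,-13,12 for degrees 0…6.
[t^6] = 1·12 − 4·(-13) + 4·10 = 104.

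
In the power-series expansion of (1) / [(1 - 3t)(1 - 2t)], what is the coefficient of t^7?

6305

Partial fractions give a closed form: a_n = (3)·3^n + (-2)·2^n.
At n = 7: a_7 = 6305.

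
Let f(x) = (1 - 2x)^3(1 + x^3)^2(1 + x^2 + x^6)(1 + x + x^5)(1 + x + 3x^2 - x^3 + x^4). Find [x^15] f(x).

(1 - 2x)^3 has coefficients 1,-6,12,-8 for degrees 0…3.
(1 + x^3)^2 has coefficients 1,0,0,2,0,0,1,0,0,0,0,0,0,0,0,0 for degrees 0…15.
Multiplying by (1 + x^2 + x^6) gives running coefficients 1,0,1,2,0,2,2,0,1,2,0,0,1,0,0,0 for degrees 0…15.
Multiplying by (1 + x + x^5) gives running coefficients 1,1,1,3,2,3,4,3,3,3,4,2,1,2,2,0 for degrees 0…15.
Finally multiplying by (1 + x + 3x^2 - x^3 + x^4), the product of all factors after the first has coefficients 1,2,5,6,8,14,11,17,17,14,17,15,15,8,9,9 for degrees 0…15.
[x^15] = 1·9 − 6·9 + 12·8 − 8·15 = -69.

-69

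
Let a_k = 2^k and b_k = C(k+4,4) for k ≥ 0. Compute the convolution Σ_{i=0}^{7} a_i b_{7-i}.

3302

Write out a_i and b_{7-i} for i = 0,…,7 and sum the products.
Σ = 1·330 + 2·210 + 4·126 + 8·70 + 16·35 + 32·15 + 64·5 + 128·1 = 3302.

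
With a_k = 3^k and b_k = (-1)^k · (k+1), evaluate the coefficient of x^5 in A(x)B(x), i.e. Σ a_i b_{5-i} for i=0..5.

Write out a_i and b_{5-i} for i = 0,…,5 and sum the products.
Σ = 1·(-6) + 3·5 + 9·(-4) + 27·3 + 81·(-2) + 243·1 = 135.

135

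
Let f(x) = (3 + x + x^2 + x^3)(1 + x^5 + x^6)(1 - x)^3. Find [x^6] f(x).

(3 + x + x^2 + x^3) has coefficients 3,1,1,1 for degrees 0…3.
(1 + x^5 + x^6) has coefficients 1,0,0,0,0,1,1 for degrees 0…6.
Finally multiplying by (1 - x)^3, the product of all factors after the first has coefficients 1,-3,3,-1,0,1,-2 for degrees 0…6.
[x^6] = 3·(-2) + 1·1 + 1·0 + 1·(-1) = -6.

-6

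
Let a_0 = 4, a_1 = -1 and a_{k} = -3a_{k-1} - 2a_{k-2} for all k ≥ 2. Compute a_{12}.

-12281

The ordinary generating function has denominator 1 + 3q + 2q^2.
Iterating the recurrence: a_0,…,a_{12} = 4, -1, -5, 17, -41, 89, -185, 377, -761, 1529, -3065, 6137, -12281.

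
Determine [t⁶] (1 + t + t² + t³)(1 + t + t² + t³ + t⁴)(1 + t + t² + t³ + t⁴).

16

(1 + t + t² + t³) has coefficients 1,1,1,1 for degrees 0…3.
(1 + t + t² + t³ + t⁴) has coefficients 1,1,1,1,1,0,0 for degrees 0…6.
Finally multiplying by (1 + t + t² + t³ + t⁴), the product of all factors after the first has coefficients 1,2,3,4,5,4,3 for degrees 0…6.
[t⁶] = 1·3 + 1·4 + 1·5 + 1·4 = 16.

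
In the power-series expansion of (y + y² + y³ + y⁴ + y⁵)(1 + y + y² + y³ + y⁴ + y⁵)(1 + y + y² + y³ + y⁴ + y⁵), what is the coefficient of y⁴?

(y + y² + y³ + y⁴ + y⁵) has coefficients 0,1,1,1,1 for degrees 0…4.
(1 + y + y² + y³ + y⁴ + y⁵) has coefficients 1,1,1,1,1 for degrees 0…4.
Finally multiplying by (1 + y + y² + y³ + y⁴ + y⁵), the product of all factors after the first has coefficients 1,2,3,4,5 for degrees 0…4.
[y⁴] = 1·4 + 1·3 + 1·2 + 1·1 = 10.

10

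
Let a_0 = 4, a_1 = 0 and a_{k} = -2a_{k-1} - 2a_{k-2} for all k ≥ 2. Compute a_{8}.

64

The ordinary generating function has denominator 1 + 2t + 2t^2.
Iterating the recurrence: a_0,…,a_{8} = 4, 0, -8, 16, -16, 0, 32, -64, 64.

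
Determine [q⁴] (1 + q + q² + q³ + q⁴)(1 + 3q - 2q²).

(1 + q + q² + q³ + q⁴) has coefficients 1,1,1,1,1 for degrees 0…4.
(1 + 3q - 2q²) has coefficients 1,3,-2,0,0 for degrees 0…4.
[q⁴] = 1·0 + 1·0 + 1·(-2) + 1·3 + 1·1 = 2.

2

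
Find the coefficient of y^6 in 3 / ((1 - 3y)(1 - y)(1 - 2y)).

The denominator gives the recurrence a_n = 6a_(n−1) − 11a_(n−2) + 6a_(n−3) for n ≥ 3; the numerator fixes a_0 = 3, a_1 = 18, a_2 = 75.
Iterating: 3, 18, 75, 270, 903, 2898, 9075, so a_6 = 9075.

9075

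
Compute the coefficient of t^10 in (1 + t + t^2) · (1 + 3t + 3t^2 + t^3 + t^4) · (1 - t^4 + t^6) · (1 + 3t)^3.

(1 + t + t^2) has coefficients 1,1,1 for degrees 0…2.
(1 + 3t + 3t^2 + t^3 + t^4) has coefficients 1,3,3,1,1,0,0,0,0,0,0 for degrees 0…10.
Multiplying by (1 - t^4 + t^6) gives running coefficients 1,3,3,1,0,-3,-2,2,2,1,1 for degrees 0…10.
Finally multiplying by (1 + 3t)^3, the product of all factors after the first has coefficients 1,12,57,136,171,105,-2,-97,-115,19,118 for degrees 0…10.
[t^10] = 1·118 + 1·19 + 1·(-115) = 22.

22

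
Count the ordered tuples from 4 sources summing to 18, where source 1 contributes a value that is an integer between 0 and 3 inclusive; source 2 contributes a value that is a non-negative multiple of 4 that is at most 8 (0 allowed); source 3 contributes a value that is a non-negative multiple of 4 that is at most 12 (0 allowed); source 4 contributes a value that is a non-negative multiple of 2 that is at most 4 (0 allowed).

7

The generating function for the choices is (1 + q + q² + q³)·(1 + q⁴ + q⁸)·(1 + q⁴ + q⁸ + q¹²)·(1 + q² + q⁴); the count is [q¹⁸].
(1 + q + q² + q³) has coefficients 1,1,1,1 for degrees 0…3.
(1 + q⁴ + q⁸) has coefficients 1,0,0,0,1,0,0,0,1,0,0,0,0,0,0,0,0,0,0 for degrees 0…18.
Multiplying by (1 + q⁴ + q⁸ + q¹²) gives running coefficients 1,0,0,0,2,0,0,0,3,0,0,0,3,0,0,0,2,0,0 for degrees 0…18.
Finally multiplying by (1 + q² + q⁴), the product of all factors after the first has coefficients 1,0,1,0,3,0,2,0,5,0,3,0,6,0,3,0,5,0,2 for degrees 0…18.
[q¹⁸] = 1·2 + 1·0 + 1·5 + 1·0 = 7.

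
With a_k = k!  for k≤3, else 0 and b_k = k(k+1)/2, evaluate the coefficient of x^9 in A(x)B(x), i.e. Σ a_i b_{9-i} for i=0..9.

This is [x^9] in the product of the two ordinary generating functions.
Σ = 1·45 + 1·36 + 2·28 + 6·21 + 0·15 + 0·10 + 0·6 + 0·3 + 0·1 + 0·0 = 263.

263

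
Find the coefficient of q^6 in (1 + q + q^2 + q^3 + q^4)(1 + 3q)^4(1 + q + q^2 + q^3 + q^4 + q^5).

(1 + q + q^2 + q^3 + q^4) has coefficients 1,1,1,1,1 for degrees 0…4.
(1 + 3q)^4 has coefficients 1,12,54,108,81,0,0 for degrees 0…6.
Finally multiplying by (1 + q + q^2 + q^3 + q^4 + q^5), the product of all factors after the first has coefficients 1,13,67,175,256,256,255 for degrees 0…6.
[q^6] = 1·255 + 1·256 + 1·256 + 1·175 + 1·67 = 1009.

1009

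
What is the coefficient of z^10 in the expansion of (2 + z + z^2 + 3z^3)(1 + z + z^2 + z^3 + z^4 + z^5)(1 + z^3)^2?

(2 + z + z^2 + 3z^3) has coefficients 2,1,1,3 for degrees 0…3.
(1 + z + z^2 + z^3 + z^4 + z^5) has coefficients 1,1,1,1,1,1,0,0,0,0,0 for degrees 0…10.
Finally multiplying by (1 + z^3)^2, the product of all factors after the first has coefficients 1,1,1,3,3,3,3,3,3,1,1 for degrees 0…10.
[z^10] = 2·1 + 1·1 + 1·3 + 3·3 = 15.

15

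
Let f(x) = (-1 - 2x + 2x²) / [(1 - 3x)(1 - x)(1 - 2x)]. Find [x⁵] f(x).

-1388

The denominator gives the recurrence a_n = 6a_(n−1) − 11a_(n−2) + 6a_(n−3) for n ≥ 3; the numerator fixes a_0 = -1, a_1 = -8, a_2 = -35.
Iterating: -1, -8, -35, -128, -431, -1388, so a_5 = -1388.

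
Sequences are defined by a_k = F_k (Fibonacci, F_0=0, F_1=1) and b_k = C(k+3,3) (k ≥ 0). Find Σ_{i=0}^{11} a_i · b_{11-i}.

Write out a_i and b_{11-i} for i = 0,…,11 and sum the products.
Σ = 0·364 + 1·286 + 1·220 + 2·165 + 3·120 + 5·84 + 8·56 + 13·35 + 21·20 + 34·10 + 55·4 + 89·1 = 3588.

3588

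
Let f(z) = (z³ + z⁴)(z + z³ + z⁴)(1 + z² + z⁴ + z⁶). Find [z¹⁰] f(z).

3

(z³ + z⁴) has coefficients 0,0,0,1,1 for degrees 0…4.
(z + z³ + z⁴) has coefficients 0,1,0,1,1,0,0,0,0,0,0 for degrees 0…10.
Finally multiplying by (1 + z² + z⁴ + z⁶), the product of all factors after the first has coefficients 0,1,0,2,1,2,1,2,1,1,1 for degrees 0…10.
[z¹⁰] = 1·2 + 1·1 = 3.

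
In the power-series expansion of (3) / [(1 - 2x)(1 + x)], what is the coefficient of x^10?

Partial fractions give a closed form: a_n = (2)·2^n + (1)·(-1)^n.
At n = 10: a_10 = 2049.

2049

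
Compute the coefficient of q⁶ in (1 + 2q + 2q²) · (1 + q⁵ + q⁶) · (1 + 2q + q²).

5

(1 + 2q + 2q²) has coefficients 1,2,2 for degrees 0…2.
(1 + q⁵ + q⁶) has coefficients 1,0,0,0,0,1,1 for degrees 0…6.
Finally multiplying by (1 + 2q + q²), the product of all factors after the first has coefficients 1,2,1,0,0,1,3 for degrees 0…6.
[q⁶] = 1·3 + 2·1 + 2·0 = 5.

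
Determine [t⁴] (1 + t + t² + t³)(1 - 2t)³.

-2

(1 + t + t² + t³) has coefficients 1,1,1,1 for degrees 0…3.
(1 - 2t)³ has coefficients 1,-6,12,-8,0 for degrees 0…4.
[t⁴] = 1·0 + 1·(-8) + 1·12 + 1·(-6) = -2.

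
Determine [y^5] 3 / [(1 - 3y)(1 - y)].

Partial fractions give a closed form: a_n = (9/2)·3^n + (-3/2)·1^n.
At n = 5: a_5 = 1092.

1092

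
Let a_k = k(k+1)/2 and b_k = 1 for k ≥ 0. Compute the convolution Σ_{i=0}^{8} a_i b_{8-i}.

This is [x^8] in the product of the two ordinary generating functions.
Σ = 0·1 + 1·1 + 3·1 + 6·1 + 10·1 + 15·1 + 21·1 + 28·1 + 36·1 = 120.

120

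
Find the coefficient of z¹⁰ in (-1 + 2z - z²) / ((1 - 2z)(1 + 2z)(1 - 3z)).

-47444

The denominator gives the recurrence a_n = 3a_(n−1) + 4a_(n−2) − 12a_(n−3) for n ≥ 3; the numerator fixes a_0 = -1, a_1 = -1, a_2 = -8.
Iterating: -1, -1, -8, -16, -68, -172, -596, -1660, -5300, -15388, -47444, so a_10 = -47444.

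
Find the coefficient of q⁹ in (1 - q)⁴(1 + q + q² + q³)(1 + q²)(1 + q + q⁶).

(1 - q)⁴ has coefficients 1,-4,6,-4,1 for degrees 0…4.
(1 + q + q² + q³) has coefficients 1,1,1,1,0,0,0,0,0,0 for degrees 0…9.
Multiplying by (1 + q²) gives running coefficients 1,1,2,2,1,1,0,0,0,0 for degrees 0…9.
Finally multiplying by (1 + q + q⁶), the product of all factors after the first has coefficients 1,2,3,4,3,2,2,1,2,2 for degrees 0…9.
[q⁹] = 1·2 − 4·2 + 6·1 − 4·2 + 1·2 = -6.

-6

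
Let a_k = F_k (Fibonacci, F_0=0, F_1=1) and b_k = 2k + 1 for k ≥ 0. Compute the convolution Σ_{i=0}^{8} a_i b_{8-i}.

212

The convolution is the x^8 coefficient of A(x)B(x).
Σ = 0·17 + 1·15 + 1·13 + 2·11 + 3·9 + 5·7 + 8·5 + 13·3 + 21·1 = 212.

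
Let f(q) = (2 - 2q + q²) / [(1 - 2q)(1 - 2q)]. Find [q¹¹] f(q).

The denominator gives the recurrence a_n = 4a_(n−1) − 4a_(n−2) for n ≥ 3; the numerator fixes a_0 = 2, a_1 = 6, a_2 = 17.
Iterating: 2, 6, 17, 44, 108, 256, 592, 1344, 3008, 6656, 14592, 31744, so a_11 = 31744.

31744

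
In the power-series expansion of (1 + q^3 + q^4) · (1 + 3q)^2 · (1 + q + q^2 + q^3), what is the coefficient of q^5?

32

(1 + q^3 + q^4) has coefficients 1,0,0,1,1 for degrees 0…4.
(1 + 3q)^2 has coefficients 1,6,9,0,0,0 for degrees 0…5.
Finally multiplying by (1 + q + q^2 + q^3), the product of all factors after the first has coefficients 1,7,16,16,15,9 for degrees 0…5.
[q^5] = 1·9 + 1·16 + 1·7 = 32.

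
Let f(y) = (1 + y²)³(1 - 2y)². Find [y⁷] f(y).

-4

(1 + y²)³ has coefficients 1,0,3,0,3,0,1 for degrees 0…6.
(1 - 2y)² has coefficients 1,-4,4,0,0,0,0,0 for degrees 0…7.
[y⁷] = 1·0 + 3·0 + 3·0 + 1·(-4) = -4.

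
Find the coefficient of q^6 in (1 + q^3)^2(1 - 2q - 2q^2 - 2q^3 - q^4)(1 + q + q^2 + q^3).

(1 + q^3)^2 has coefficients 1,0,0,2,0,0,1 for degrees 0…6.
(1 - 2q - 2q^2 - 2q^3 - q^4) has coefficients 1,-2,-2,-2,-1,0,0 for degrees 0…6.
Finally multiplying by (1 + q + q^2 + q^3), the product of all factors after the first has coefficients 1,-1,-3,-5,-7,-5,-3 for degrees 0…6.
[q^6] = 1·(-3) + 2·(-5) + 1·1 = -12.

-12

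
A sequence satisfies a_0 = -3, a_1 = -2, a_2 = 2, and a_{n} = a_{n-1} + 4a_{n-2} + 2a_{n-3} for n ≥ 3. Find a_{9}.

-2412

The ordinary generating function has denominator 1 - z - 4z^2 - 2z^3.
Iterating the recurrence: a_0,…,a_{9} = -3, -2, 2, -12, -8, -52, -108, -332, -868, -2412.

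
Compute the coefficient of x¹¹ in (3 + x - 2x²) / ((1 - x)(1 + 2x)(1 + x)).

-5461

Partial fractions give a closed form: a_n = (1/3)·1^n + (8/3)·(-2)^n.
At n = 11: a_11 = -5461.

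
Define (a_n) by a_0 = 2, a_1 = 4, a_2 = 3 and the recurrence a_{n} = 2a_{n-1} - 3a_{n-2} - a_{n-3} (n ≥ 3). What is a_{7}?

182

The ordinary generating function has denominator 1 - 2q + 3q^2 + q^3.
Iterating the recurrence: a_0,…,a_{7} = 2, 4, 3, -8, -29, -37, 21, 182.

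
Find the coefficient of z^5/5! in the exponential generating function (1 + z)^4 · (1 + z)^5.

15120

The EGF product rule gives c_5 = Σ_{k_1+k_2=5} C(5; k_1,k_2) · ∏ g_i(k_i), where (1+z)^4 gives the falling factorial (4)_k; (1+z)^5 gives the falling factorial (5)_k.
g_1(k) for k = 0…5: 1, 4, 12, 24, 24, 0.
g_2(k) for k = 0…5: 1, 5, 20, 60, 120, 120.
c_5 = Σ_k C(5,k)·g_1(k)·g_2(5−k) = 1·1·120 + 5·4·120 + 10·12·60 + 10·24·20 + 5·24·5 = 120 + 2400 + 7200 + 4800 + 600 = 15120.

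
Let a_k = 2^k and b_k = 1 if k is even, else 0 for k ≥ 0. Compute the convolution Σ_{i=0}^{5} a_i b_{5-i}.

Write out a_i and b_{5-i} for i = 0,…,5 and sum the products.
Σ = 1·0 + 2·1 + 4·0 + 8·1 + 16·0 + 32·1 = 42.

42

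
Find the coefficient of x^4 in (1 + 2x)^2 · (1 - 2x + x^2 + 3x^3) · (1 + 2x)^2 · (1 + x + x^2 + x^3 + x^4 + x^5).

11

(1 + 2x)^2 has coefficients 1,4,4 for degrees 0…2.
(1 - 2x + x^2 + 3x^3) has coefficients 1,-2,1,3,0 for degrees 0…4.
Multiplying by (1 + 2x)^2 gives running coefficients 1,2,-3,-1,16 for degrees 0…4.
Finally multiplying by (1 + x + x^2 + x^3 + x^4 + x^5), the product of all factors after the first has coefficients 1,3,0,-1,15 for degrees 0…4.
[x^4] = 1·15 + 4·(-1) + 4·0 = 11.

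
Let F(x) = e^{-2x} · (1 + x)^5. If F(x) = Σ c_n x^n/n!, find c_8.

The EGF product rule gives c_8 = Σ_{k_1+k_2=8} C(8; k_1,k_2) · ∏ g_i(k_i), where e^{-2x} gives (-2)^k; (1+x)^5 gives the falling factorial (5)_k.
g_1(k) for k = 0…8: 1, -2, 4, -8, 16, -32, 64, -128, 256.
g_2(k) for k = 0…8: 1, 5, 20, 60, 120, 120, 0, 0, 0.
c_8 = Σ_k C(8,k)·g_1(k)·g_2(8−k) = 56·(-8)·120 + 70·16·120 + 56·(-32)·60 + 28·64·20 + 8·(-128)·5 + 1·256·1 = −53760 + 134400 − 107520 + 35840 − 5120 + 256 = 4096.

4096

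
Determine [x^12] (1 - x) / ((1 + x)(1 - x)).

1

Partial fractions give a closed form: a_n = (1)·(-1)^n.
At n = 12: a_12 = 1.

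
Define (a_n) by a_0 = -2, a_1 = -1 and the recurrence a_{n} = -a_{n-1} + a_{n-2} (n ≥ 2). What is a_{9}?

8

The ordinary generating function has denominator 1 + y - y^2.
Iterating the recurrence: a_0,…,a_{9} = -2, -1, -1, 0, -1, 1, -2, 3, -5, 8.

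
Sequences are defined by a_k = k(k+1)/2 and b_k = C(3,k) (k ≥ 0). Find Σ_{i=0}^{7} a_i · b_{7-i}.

146

The convolution is the t^7 coefficient of A(t)B(t).
Σ = 0·0 + 1·0 + 3·0 + 6·0 + 10·1 + 15·3 + 21·3 + 28·1 = 146.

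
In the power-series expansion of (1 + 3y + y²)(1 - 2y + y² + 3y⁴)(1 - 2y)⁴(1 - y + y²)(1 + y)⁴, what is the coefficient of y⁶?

(1 + 3y + y²) has coefficients 1,3,1 for degrees 0…2.
(1 - 2y + y² + 3y⁴) has coefficients 1,-2,1,0,3,0,0 for degrees 0…6.
Multiplying by (1 - 2y)⁴ gives running coefficients 1,-10,41,-88,107,-88,88 for degrees 0…6.
Multiplying by (1 - y + y²) gives running coefficients 1,-11,52,-139,236,-283,283 for degrees 0…6.
Finally multiplying by (1 + y)⁴, the product of all factors after the first has coefficients 1,-7,14,7,-51,24,63 for degrees 0…6.
[y⁶] = 1·63 + 3·24 + 1·(-51) = 84.

84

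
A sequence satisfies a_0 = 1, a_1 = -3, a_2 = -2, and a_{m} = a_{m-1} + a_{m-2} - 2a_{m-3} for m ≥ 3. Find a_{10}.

29

The ordinary generating function has denominator 1 - t - t^2 + 2t^3.
Iterating the recurrence: a_0,…,a_{10} = 1, -3, -2, -7, -3, -6, 5, 5, 22, 17, 29.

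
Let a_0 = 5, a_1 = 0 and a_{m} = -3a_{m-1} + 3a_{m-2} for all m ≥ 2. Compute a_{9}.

The ordinary generating function has denominator 1 + 3t - 3t^2.
Iterating the recurrence: a_0,…,a_{9} = 5, 0, 15, -45, 180, -675, 2565, -9720, 36855, -139725.

-139725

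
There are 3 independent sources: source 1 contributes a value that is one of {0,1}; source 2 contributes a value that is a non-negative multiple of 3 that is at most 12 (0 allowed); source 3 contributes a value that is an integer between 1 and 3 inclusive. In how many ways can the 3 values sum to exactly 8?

2

The generating function for the choices is (1 + t)·(1 + t^3 + t^6 + t^9 + t^12)·(t + t^2 + t^3); the count is [t^8].
(1 + t) has coefficients 1,1 for degrees 0…1.
(1 + t^3 + t^6 + t^9 + t^12) has coefficients 1,0,0,1,0,0,1,0,0 for degrees 0…8.
Finally multiplying by (t + t^2 + t^3), the product of all factors after the first has coefficients 0,1,1,1,1,1,1,1,1 for degrees 0…8.
[t^8] = 1·1 + 1·1 = 2.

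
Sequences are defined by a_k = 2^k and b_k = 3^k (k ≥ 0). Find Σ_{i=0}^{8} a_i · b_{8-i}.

19171

This is [x^8] in the product of the two ordinary generating functions.
Σ = 1·6561 + 2·2187 + 4·729 + 8·243 + 16·81 + 32·27 + 64·9 + 128·3 + 256·1 = 19171.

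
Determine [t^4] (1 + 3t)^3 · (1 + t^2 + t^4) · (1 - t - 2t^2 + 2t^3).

(1 + 3t)^3 has coefficients 1,9,27,27 for degrees 0…3.
(1 + t^2 + t^4) has coefficients 1,0,1,0,1 for degrees 0…4.
Finally multiplying by (1 - t - 2t^2 + 2t^3), the product of all factors after the first has coefficients 1,-1,-1,1,-1 for degrees 0…4.
[t^4] = 1·(-1) + 9·1 + 27·(-1) + 27·(-1) = -46.

-46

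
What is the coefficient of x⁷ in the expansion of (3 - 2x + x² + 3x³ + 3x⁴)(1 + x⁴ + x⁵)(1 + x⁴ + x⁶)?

(3 - 2x + x² + 3x³ + 3x⁴) has coefficients 3,-2,1,3,3 for degrees 0…4.
(1 + x⁴ + x⁵) has coefficients 1,0,0,0,1,1,0,0 for degrees 0…7.
Finally multiplying by (1 + x⁴ + x⁶), the product of all factors after the first has coefficients 1,0,0,0,2,1,1,0 for degrees 0…7.
[x⁷] = 3·0 − 2·1 + 1·1 + 3·2 + 3·0 = 5.

5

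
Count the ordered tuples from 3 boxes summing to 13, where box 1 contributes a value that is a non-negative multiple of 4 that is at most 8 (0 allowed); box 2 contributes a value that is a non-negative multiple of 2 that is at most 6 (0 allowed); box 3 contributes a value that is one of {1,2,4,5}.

3

The generating function for the choices is (1 + q⁴ + q⁸)·(1 + q² + q⁴ + q⁶)·(q + q² + q⁴ + q⁵); the count is [q¹³].
(1 + q⁴ + q⁸) has coefficients 1,0,0,0,1,0,0,0,1 for degrees 0…8.
(1 + q² + q⁴ + q⁶) has coefficients 1,0,1,0,1,0,1,0,0,0,0,0,0,0 for degrees 0…13.
Finally multiplying by (q + q² + q⁴ + q⁵), the product of all factors after the first has coefficients 0,1,1,1,2,2,2,2,2,1,1,1,0,0 for degrees 0…13.
[q¹³] = 1·0 + 1·1 + 1·2 = 3.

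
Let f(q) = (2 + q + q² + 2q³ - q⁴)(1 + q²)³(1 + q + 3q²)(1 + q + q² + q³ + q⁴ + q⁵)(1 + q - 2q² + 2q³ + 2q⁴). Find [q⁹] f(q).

(2 + q + q² + 2q³ - q⁴) has coefficients 2,1,1,2,-1 for degrees 0…4.
(1 + q²)³ has coefficients 1,0,3,0,3,0,1,0,0,0 for degrees 0…9.
Multiplying by (1 + q + 3q²) gives running coefficients 1,1,6,3,12,3,10,1,3,0 for degrees 0…9.
Multiplying by (1 + q + q² + q³ + q⁴ + q⁵) gives running coefficients 1,2,8,11,23,26,35,35,32,29 for degrees 0…9.
Finally multiplying by (1 + q - 2q² + 2q³ + 2q⁴), the product of all factors after the first has coefficients 1,3,8,17,24,47,53,86,95,113 for degrees 0…9.
[q⁹] = 2·113 + 1·95 + 1·86 + 2·53 − 1·47 = 466.

466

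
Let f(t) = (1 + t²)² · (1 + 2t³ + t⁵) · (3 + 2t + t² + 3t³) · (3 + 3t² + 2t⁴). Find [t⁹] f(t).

131

(1 + t²)² has coefficients 1,0,2,0,1 for degrees 0…4.
(1 + 2t³ + t⁵) has coefficients 1,0,0,2,0,1,0,0,0,0 for degrees 0…9.
Multiplying by (3 + 2t + t² + 3t³) gives running coefficients 3,2,1,9,4,5,8,1,3,0 for degrees 0…9.
Finally multiplying by (3 + 3t² + 2t⁴), the product of all factors after the first has coefficients 9,6,12,33,21,46,38,36,41,13 for degrees 0…9.
[t⁹] = 1·13 + 2·36 + 1·46 = 131.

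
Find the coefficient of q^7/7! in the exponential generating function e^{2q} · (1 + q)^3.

8864

The EGF product rule gives c_7 = Σ_{k_1+k_2=7} C(7; k_1,k_2) · ∏ g_i(k_i), where e^{2q} gives (2)^k; (1+q)^3 gives the falling factorial (3)_k.
g_1(k) for k = 0…7: 1, 2, 4, 8, 16, 32, 64, 128.
g_2(k) for k = 0…7: 1, 3, 6, 6, 0, 0, 0, 0.
c_7 = Σ_k C(7,k)·g_1(k)·g_2(7−k) = 35·16·6 + 21·32·6 + 7·64·3 + 1·128·1 = 3360 + 4032 + 1344 + 128 = 8864.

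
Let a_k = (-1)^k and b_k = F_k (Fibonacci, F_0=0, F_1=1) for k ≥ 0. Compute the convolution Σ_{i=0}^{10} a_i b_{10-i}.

This is [x^10] in the product of the two ordinary generating functions.
Σ = 1·55 − 1·34 + 1·21 − 1·13 + 1·8 − 1·5 + 1·3 − 1·2 + 1·1 − 1·1 + 1·0 = 33.

33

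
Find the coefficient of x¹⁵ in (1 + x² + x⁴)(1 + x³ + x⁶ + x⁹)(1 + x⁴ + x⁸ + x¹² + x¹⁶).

(1 + x² + x⁴) has coefficients 1,0,1,0,1 for degrees 0…4.
(1 + x³ + x⁶ + x⁹) has coefficients 1,0,0,1,0,0,1,0,0,1,0,0,0,0,0,0 for degrees 0…15.
Finally multiplying by (1 + x⁴ + x⁸ + x¹² + x¹⁶), the product of all factors after the first has coefficients 1,0,0,1,1,0,1,1,1,1,1,1,1,1,1,1 for degrees 0…15.
[x¹⁵] = 1·1 + 1·1 + 1·1 = 3.

3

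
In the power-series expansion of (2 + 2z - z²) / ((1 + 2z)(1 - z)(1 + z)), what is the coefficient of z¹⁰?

1025

Partial fractions give a closed form: a_n = (1)·(-2)^n + (1/2)·1^n + (1/2)·(-1)^n.
At n = 10: a_10 = 1025.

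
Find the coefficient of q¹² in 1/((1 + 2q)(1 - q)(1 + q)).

5461

Partial fractions give a closed form: a_n = (4/3)·(-2)^n + (1/6)·1^n + (-1/2)·(-1)^n.
At n = 12: a_12 = 5461.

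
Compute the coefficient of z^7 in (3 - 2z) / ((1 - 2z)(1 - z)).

The denominator gives the recurrence a_n = 3a_(n−1) − 2a_(n−2) for n ≥ 3; the numerator fixes a_0 = 3, a_1 = 7, a_2 = 15.
Iterating: 3, 7, 15, 31, 63, 127, 255, 511, so a_7 = 511.

511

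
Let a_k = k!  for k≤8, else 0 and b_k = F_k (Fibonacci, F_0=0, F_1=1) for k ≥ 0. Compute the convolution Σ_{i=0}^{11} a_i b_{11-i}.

100970

Write out a_i and b_{11-i} for i = 0,…,11 and sum the products.
Σ = 1·89 + 1·55 + 2·34 + 6·21 + 24·13 + 120·8 + 720·5 + 5040·3 + 40320·2 + 0·1 + 0·1 + 0·0 = 100970.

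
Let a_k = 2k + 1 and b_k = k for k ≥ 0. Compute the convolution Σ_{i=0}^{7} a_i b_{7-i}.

140

Write out a_i and b_{7-i} for i = 0,…,7 and sum the products.
Σ = 1·7 + 3·6 + 5·5 + 7·4 + 9·3 + 11·2 + 13·1 + 15·0 = 140.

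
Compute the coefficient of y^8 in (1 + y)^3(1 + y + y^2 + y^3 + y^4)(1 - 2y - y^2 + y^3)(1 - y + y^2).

(1 + y)^3 has coefficients 1,3,3,1 for degrees 0…3.
(1 + y + y^2 + y^3 + y^4) has coefficients 1,1,1,1,1,0,0,0,0 for degrees 0…8.
Multiplying by (1 - 2y - y^2 + y^3) gives running coefficients 1,-1,-2,-1,-1,-2,0,1,0 for degrees 0…8.
Finally multiplying by (1 - y + y^2), the product of all factors after the first has coefficients 1,-2,0,0,-2,-2,1,-1,-1 for degrees 0…8.
[y^8] = 1·(-1) + 3·(-1) + 3·1 + 1·(-2) = -3.

-3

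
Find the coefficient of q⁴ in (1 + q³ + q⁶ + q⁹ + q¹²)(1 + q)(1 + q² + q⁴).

(1 + q³ + q⁶ + q⁹ + q¹²) has coefficients 1,0,0,1,0 for degrees 0…4.
(1 + q) has coefficients 1,1,0,0,0 for degrees 0…4.
Finally multiplying by (1 + q² + q⁴), the product of all factors after the first has coefficients 1,1,1,1,1 for degrees 0…4.
[q⁴] = 1·1 + 1·1 = 2.

2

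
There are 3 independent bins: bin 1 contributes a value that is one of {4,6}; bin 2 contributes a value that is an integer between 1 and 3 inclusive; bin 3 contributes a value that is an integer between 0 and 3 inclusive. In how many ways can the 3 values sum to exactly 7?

The generating function for the choices is (t⁴ + t⁶)·(t + t² + t³)·(1 + t + t² + t³); the count is [t⁷].
(t⁴ + t⁶) has coefficients 0,0,0,0,1,0,1 for degrees 0…6.
(t + t² + t³) has coefficients 0,1,1,1,0,0,0,0 for degrees 0…7.
Finally multiplying by (1 + t + t² + t³), the product of all factors after the first has coefficients 0,1,2,3,3,2,1,0 for degrees 0…7.
[t⁷] = 1·3 + 1·1 = 4.

4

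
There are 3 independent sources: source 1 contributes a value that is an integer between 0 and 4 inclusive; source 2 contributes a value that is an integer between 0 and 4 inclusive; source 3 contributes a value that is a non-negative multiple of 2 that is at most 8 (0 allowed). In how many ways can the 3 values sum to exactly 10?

12

The generating function for the choices is (1 + t + t² + t³ + t⁴)·(1 + t + t² + t³ + t⁴)·(1 + t² + t⁴ + t⁶ + t⁸); the count is [t¹⁰].
(1 + t + t² + t³ + t⁴) has coefficients 1,1,1,1,1 for degrees 0…4.
(1 + t + t² + t³ + t⁴) has coefficients 1,1,1,1,1,0,0,0,0,0,0 for degrees 0…10.
Finally multiplying by (1 + t² + t⁴ + t⁶ + t⁸), the product of all factors after the first has coefficients 1,1,2,2,3,2,3,2,3,2,2 for degrees 0…10.
[t¹⁰] = 1·2 + 1·2 + 1·3 + 1·2 + 1·3 = 12.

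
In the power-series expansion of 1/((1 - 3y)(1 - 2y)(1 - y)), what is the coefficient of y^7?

The denominator gives the recurrence a_n = 6a_(n−1) − 11a_(n−2) + 6a_(n−3) for n ≥ 3; the numerator fixes a_0 = 1, a_1 = 6, a_2 = 25.
Iterating: 1, 6, 25, 90, 301, 966, 3025, 9330, so a_7 = 9330.

9330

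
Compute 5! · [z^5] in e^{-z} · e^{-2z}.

-243

The EGF product rule gives c_5 = Σ_{k_1+k_2=5} C(5; k_1,k_2) · ∏ g_i(k_i), where e^{-z} gives (-1)^k; e^{-2z} gives (-2)^k.
g_1(k) for k = 0…5: 1, -1, 1, -1, 1, -1.
g_2(k) for k = 0…5: 1, -2, 4, -8, 16, -32.
c_5 = Σ_k C(5,k)·g_1(k)·g_2(5−k) = 1·1·(-32) + 5·(-1)·16 + 10·1·(-8) + 10·(-1)·4 + 5·1·(-2) + 1·(-1)·1 = −32 − 80 − 80 − 40 − 10 − 1 = -243.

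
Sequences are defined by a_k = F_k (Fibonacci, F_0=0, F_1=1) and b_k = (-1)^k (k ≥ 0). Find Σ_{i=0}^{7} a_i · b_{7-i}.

The convolution is the t^7 coefficient of A(t)B(t).
Σ = 0·(-1) + 1·1 + 1·(-1) + 2·1 + 3·(-1) + 5·1 + 8·(-1) + 13·1 = 9.

9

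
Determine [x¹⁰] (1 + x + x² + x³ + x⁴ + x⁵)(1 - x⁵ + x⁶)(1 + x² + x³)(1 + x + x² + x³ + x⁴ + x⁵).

5

(1 + x + x² + x³ + x⁴ + x⁵) has coefficients 1,1,1,1,1,1 for degrees 0…5.
(1 - x⁵ + x⁶) has coefficients 1,0,0,0,0,-1,1,0,0,0,0 for degrees 0…10.
Multiplying by (1 + x² + x³) gives running coefficients 1,0,1,1,0,-1,1,-1,0,1,0 for degrees 0…10.
Finally multiplying by (1 + x + x² + x³ + x⁴ + x⁵), the product of all factors after the first has coefficients 1,1,2,3,3,2,2,1,0,0,0 for degrees 0…10.
[x¹⁰] = 1·0 + 1·0 + 1·0 + 1·1 + 1·2 + 1·2 = 5.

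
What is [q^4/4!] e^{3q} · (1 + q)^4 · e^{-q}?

The EGF product rule gives c_4 = Σ_{k_1+k_2+k_3=4} C(4; k_1,k_2,k_3) · ∏ g_i(k_i), where e^{3q} gives (3)^k; (1+q)^4 gives the falling factorial (4)_k; e^{-q} gives (-1)^k.
g_1(k) for k = 0…4: 1, 3, 9, 27, 81.
g_2(k) for k = 0…4: 1, 4, 12, 24, 24.
g_3(k) for k = 0…4: 1, -1, 1, -1, 1.
First combine the last two factors: h(k) = Σ_j C(k,j)·g_2(j)·g_3(k−j) for k = 0…4: 1, 3, 5, -1, -15.
c_4 = Σ_k C(4,k)·g_1(k)·h(4−k) = 1·1·(-15) + 4·3·(-1) + 6·9·5 + 4·27·3 + 1·81·1 = −15 − 12 + 270 + 324 + 81 = 648.

648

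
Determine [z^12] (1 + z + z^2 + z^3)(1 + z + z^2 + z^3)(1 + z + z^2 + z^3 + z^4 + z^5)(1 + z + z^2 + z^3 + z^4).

20

(1 + z + z^2 + z^3) has coefficients 1,1,1,1 for degrees 0…3.
(1 + z + z^2 + z^3) has coefficients 1,1,1,1,0,0,0,0,0,0,0,0,0 for degrees 0…12.
Multiplying by (1 + z + z^2 + z^3 + z^4 + z^5) gives running coefficients 1,2,3,4,4,4,3,2,1,0,0,0,0 for degrees 0…12.
Finally multiplying by (1 + z + z^2 + z^3 + z^4), the product of all factors after the first has coefficients 1,3,6,10,14,17,18,17,14,10,6,3,1 for degrees 0…12.
[z^12] = 1·1 + 1·3 + 1·6 + 1·10 = 20.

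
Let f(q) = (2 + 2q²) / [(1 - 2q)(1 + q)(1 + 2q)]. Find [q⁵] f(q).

Partial fractions give a closed form: a_n = (5/6)·2^n + (-4/3)·(-1)^n + (5/2)·(-2)^n.
At n = 5: a_5 = -52.

-52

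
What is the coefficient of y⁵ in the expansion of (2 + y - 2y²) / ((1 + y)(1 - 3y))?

The denominator gives the recurrence a_n = 2a_(n−1) + 3a_(n−2) for n ≥ 3; the numerator fixes a_0 = 2, a_1 = 5, a_2 = 14.
Iterating: 2, 5, 14, 43, 128, 385, so a_5 = 385.

385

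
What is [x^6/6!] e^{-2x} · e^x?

1

The EGF product rule gives c_6 = Σ_{k_1+k_2=6} C(6; k_1,k_2) · ∏ g_i(k_i), where e^{-2x} gives (-2)^k; e^x gives (1)^k.
g_1(k) for k = 0…6: 1, -2, 4, -8, 16, -32, 64.
g_2(k) for k = 0…6: 1, 1, 1, 1, 1, 1, 1.
c_6 = Σ_k C(6,k)·g_1(k)·g_2(6−k) = 1·1·1 + 6·(-2)·1 + 15·4·1 + 20·(-8)·1 + 15·16·1 + 6·(-32)·1 + 1·64·1 = 1 − 12 + 60 − 160 + 240 − 192 + 64 = 1.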